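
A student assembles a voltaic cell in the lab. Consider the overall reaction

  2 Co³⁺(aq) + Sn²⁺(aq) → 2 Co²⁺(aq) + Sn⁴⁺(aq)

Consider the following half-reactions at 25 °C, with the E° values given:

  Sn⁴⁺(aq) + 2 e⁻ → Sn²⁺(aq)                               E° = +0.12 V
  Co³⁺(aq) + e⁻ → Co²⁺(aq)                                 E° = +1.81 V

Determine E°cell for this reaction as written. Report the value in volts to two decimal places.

+1.69 V

The Co³⁺/Co²⁺ couple has the higher reduction potential, so it is the cathode; Sn⁴⁺/Sn²⁺ is oxidised at the anode.
E°cell = E°(cathode) − E°(anode) = (+1.81) − (+0.12) = +1.69 V.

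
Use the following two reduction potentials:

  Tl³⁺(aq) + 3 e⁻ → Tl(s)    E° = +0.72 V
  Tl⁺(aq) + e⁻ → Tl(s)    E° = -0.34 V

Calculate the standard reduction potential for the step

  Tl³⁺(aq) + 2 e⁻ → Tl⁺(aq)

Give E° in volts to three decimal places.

Sequential free energies add, so n₃E°₃ = n₁E°₁ + n₂E°₂.
With n₃ = 3, and the known step contributing 1×(-0.34) V, the unknown satisfies 2·E° = 3×(+0.72) − 1×(-0.34) = +2.500.
E° = +2.500 / 2 = +1.250 V.

+1.250 V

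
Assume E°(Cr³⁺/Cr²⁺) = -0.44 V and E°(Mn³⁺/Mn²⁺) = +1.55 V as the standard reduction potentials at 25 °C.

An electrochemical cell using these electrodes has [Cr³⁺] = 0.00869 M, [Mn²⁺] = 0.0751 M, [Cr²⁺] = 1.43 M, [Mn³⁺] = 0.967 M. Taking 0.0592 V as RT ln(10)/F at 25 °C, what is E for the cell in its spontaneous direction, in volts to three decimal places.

Mn³⁺/Mn²⁺ is the cathode (higher E°), Cr³⁺/Cr²⁺ the anode: E°cell = +1.55 − (-0.44) = +1.99 V, n = 1.
Overall: Mn³⁺(aq) + Cr²⁺(aq) → Mn²⁺(aq) + Cr³⁺(aq)
Q = [Mn²⁺]·[Cr³⁺] / ([Mn³⁺]·[Cr²⁺]); log Q = -3.326.
E = E° − (0.0592/n) log Q = +1.99 − (0.0592/1)(-3.326) = +2.187 V.

+2.187 V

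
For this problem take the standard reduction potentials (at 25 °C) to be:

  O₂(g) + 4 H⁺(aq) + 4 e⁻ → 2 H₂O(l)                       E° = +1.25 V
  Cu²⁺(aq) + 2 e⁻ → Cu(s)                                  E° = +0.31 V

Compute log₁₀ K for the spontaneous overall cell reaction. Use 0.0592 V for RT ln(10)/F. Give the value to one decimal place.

63.5

Cathode: O₂/H₂O; anode: Cu²⁺/Cu. E°cell = +0.94 V, n = 4.
log K = nE°cell / 0.0592 = (4)(+0.94) / 0.0592 = 63.5.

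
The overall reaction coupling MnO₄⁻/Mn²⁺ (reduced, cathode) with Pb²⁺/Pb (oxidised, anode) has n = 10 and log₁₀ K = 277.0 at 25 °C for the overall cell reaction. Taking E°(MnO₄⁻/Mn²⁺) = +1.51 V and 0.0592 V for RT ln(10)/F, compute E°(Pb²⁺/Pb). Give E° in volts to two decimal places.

E°cell = (0.0592/n)·log K = (0.0592/10)(277.0) = +1.640 V.
Since MnO₄⁻/Mn²⁺ is the cathode and Pb²⁺/Pb the anode, E°cell = E°(MnO₄⁻/Mn²⁺) − E°(Pb²⁺/Pb).
So E°(Pb²⁺/Pb) = E°(MnO₄⁻/Mn²⁺) − E°cell = (+1.51) − (+1.640) = -0.13 V.

-0.13 V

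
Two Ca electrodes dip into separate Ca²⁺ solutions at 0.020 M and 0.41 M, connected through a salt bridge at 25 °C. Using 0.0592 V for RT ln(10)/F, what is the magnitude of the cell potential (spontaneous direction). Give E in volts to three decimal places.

+0.039 V

For a concentration cell E°cell = 0. The 0.41 M side is the cathode (reduction is favoured where [Ca²⁺] is higher).
With n = 2, E = −(0.0592/2) log([Ca²⁺]ₐₙ/[Ca²⁺]꜀ₐₜ) = −(0.0592/2) log(0.02/0.41) = −(0.0592/2)(-1.312) = +0.039 V.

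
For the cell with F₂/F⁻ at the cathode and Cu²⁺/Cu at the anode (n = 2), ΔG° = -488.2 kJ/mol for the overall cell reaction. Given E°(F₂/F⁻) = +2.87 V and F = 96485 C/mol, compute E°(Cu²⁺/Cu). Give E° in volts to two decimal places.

+0.34 V

E°cell = −ΔG°/(nF) = −(-488.2×10³)/((2)(96485)) = +2.530 V.
Since F₂/F⁻ is the cathode and Cu²⁺/Cu the anode, E°cell = E°(F₂/F⁻) − E°(Cu²⁺/Cu).
So E°(Cu²⁺/Cu) = E°(F₂/F⁻) − E°cell = (+2.87) − (+2.530) = +0.34 V.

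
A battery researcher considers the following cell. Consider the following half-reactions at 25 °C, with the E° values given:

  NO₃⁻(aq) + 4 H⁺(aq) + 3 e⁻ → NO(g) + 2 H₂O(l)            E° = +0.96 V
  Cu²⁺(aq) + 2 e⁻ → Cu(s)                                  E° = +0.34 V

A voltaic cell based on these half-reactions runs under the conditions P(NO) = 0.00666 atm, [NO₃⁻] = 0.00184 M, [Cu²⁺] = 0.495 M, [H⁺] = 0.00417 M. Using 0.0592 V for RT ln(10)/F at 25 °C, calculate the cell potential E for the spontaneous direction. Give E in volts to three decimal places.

+0.430 V

NO₃⁻/NO is the cathode (higher E°), Cu²⁺/Cu the anode: E°cell = +0.96 − (+0.34) = +0.62 V, n = 6.
Overall: 2 NO₃⁻(aq) + 8 H⁺(aq) + 3 Cu(s) → 2 NO(g) + 4 H₂O(l) + 3 Cu²⁺(aq)
Q = P(NO)^2·[Cu²⁺]^3 / ([NO₃⁻]^2·[H⁺]^8); log Q = 19.240.
E = E° − (0.0592/n) log Q = +0.62 − (0.0592/6)(19.240) = +0.430 V.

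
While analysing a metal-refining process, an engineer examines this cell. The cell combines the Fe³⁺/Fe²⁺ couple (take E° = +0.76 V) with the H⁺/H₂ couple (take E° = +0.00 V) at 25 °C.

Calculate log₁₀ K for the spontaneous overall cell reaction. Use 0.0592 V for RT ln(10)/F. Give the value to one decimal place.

25.7

Cathode: Fe³⁺/Fe²⁺; anode: H⁺/H₂. E°cell = +0.76 V, n = 2.
log K = nE°cell / 0.0592 = (2)(+0.76) / 0.0592 = 25.7.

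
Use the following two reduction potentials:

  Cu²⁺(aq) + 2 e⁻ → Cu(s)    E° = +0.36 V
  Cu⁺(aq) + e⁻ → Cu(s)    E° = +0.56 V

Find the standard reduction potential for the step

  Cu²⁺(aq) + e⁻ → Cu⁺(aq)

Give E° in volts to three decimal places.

+0.160 V

Sequential free energies add, so n₃E°₃ = n₁E°₁ + n₂E°₂.
With n₃ = 2, and the known step contributing 1×(+0.56) V, the unknown satisfies 1·E° = 2×(+0.36) − 1×(+0.56) = +0.160.
E° = +0.160 / 1 = +0.160 V.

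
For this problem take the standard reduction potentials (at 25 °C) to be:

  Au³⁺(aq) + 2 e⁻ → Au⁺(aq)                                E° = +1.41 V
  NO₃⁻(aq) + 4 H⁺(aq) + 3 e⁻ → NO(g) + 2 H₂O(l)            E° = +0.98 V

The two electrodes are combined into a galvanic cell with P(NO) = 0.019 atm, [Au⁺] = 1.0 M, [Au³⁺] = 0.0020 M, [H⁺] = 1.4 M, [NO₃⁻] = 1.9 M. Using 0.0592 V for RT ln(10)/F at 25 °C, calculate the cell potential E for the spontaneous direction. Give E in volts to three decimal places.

+0.299 V

Au³⁺/Au⁺ is the cathode (higher E°), NO₃⁻/NO the anode: E°cell = +1.41 − (+0.98) = +0.43 V, n = 6.
Overall: 3 Au³⁺(aq) + 2 NO(g) + 4 H₂O(l) → 3 Au⁺(aq) + 2 NO₃⁻(aq) + 8 H⁺(aq)
Q = [Au⁺]^3·[NO₃⁻]^2·[H⁺]^8 / ([Au³⁺]^3·P(NO)^2); log Q = 13.266.
E = E° − (0.0592/n) log Q = +0.43 − (0.0592/6)(13.266) = +0.299 V.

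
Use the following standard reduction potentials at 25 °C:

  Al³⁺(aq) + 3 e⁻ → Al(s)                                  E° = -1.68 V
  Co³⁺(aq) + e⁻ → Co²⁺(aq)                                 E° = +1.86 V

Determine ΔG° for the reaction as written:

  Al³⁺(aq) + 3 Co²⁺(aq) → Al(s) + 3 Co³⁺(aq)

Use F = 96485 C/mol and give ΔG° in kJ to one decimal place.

As written, Al³⁺/Al is reduced (cathode) and Co³⁺/Co²⁺ is oxidised (anode), so E°cell = (-1.68) − (+1.86) = -3.54 V.
Balancing electrons gives n = 3.
ΔG° = −nFE° = −(3)(96485)(-3.54) = 1,024,671 J = +1024.7 kJ.

+1024.7 kJ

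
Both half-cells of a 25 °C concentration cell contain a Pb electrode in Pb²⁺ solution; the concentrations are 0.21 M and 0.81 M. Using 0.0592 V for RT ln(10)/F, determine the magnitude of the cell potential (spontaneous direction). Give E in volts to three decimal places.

+0.017 V

For a concentration cell E°cell = 0. The 0.81 M side is the cathode (reduction is favoured where [Pb²⁺] is higher).
With n = 2, E = −(0.0592/2) log([Pb²⁺]ₐₙ/[Pb²⁺]꜀ₐₜ) = −(0.0592/2) log(0.21/0.81) = −(0.0592/2)(-0.586) = +0.017 V.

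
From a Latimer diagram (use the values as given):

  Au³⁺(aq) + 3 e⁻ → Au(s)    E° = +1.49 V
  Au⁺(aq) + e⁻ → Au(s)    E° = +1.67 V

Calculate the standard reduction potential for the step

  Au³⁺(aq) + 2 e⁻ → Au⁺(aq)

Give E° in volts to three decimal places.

Sequential free energies add, so n₃E°₃ = n₁E°₁ + n₂E°₂.
With n₃ = 3, and the known step contributing 1×(+1.67) V, the unknown satisfies 2·E° = 3×(+1.49) − 1×(+1.67) = +2.800.
E° = +2.800 / 2 = +1.400 V.

+1.400 V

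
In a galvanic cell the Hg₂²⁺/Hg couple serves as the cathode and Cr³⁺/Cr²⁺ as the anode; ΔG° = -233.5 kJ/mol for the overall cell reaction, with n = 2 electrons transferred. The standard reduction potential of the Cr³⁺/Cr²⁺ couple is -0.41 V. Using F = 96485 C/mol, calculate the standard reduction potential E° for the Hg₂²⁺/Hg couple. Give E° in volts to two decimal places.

E°cell = −ΔG°/(nF) = −(-233.5×10³)/((2)(96485)) = +1.210 V.
Since Hg₂²⁺/Hg is the cathode and Cr³⁺/Cr²⁺ the anode, E°cell = E°(Hg₂²⁺/Hg) − E°(Cr³⁺/Cr²⁺).
So E°(Hg₂²⁺/Hg) = E°cell + E°(Cr³⁺/Cr²⁺) = +1.210 + (-0.41) = +0.80 V.

+0.80 V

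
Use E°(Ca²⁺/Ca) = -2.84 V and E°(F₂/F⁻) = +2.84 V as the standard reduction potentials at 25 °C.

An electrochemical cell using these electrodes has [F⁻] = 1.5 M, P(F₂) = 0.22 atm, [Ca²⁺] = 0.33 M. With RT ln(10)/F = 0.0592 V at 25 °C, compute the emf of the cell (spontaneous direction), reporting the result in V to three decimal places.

+5.664 V

F₂/F⁻ is the cathode (higher E°), Ca²⁺/Ca the anode: E°cell = +2.84 − (-2.84) = +5.68 V, n = 2.
Overall: F₂(g) + Ca(s) → 2 F⁻(aq) + Ca²⁺(aq)
Q = [F⁻]^2·[Ca²⁺] / (P(F₂)); log Q = 0.528.
E = E° − (0.0592/n) log Q = +5.68 − (0.0592/2)(0.528) = +5.664 V.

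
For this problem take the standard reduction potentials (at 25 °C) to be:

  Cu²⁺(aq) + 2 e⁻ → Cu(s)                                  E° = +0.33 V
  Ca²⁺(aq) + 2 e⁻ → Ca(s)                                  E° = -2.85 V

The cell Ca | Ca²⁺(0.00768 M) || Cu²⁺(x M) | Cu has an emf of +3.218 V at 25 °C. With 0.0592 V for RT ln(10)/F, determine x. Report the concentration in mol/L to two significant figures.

0.15 M

Cu²⁺/Cu is the cathode, Ca²⁺/Ca the anode: E°cell = +3.18 V, n = 2.
Overall reaction: Cu²⁺(aq) + Ca(s) → Cu(s) + Ca²⁺(aq); Q = [Ca²⁺]^1/[Cu²⁺]^1.
From E = E° − (0.0592/n) log Q: log Q = (E° − E)·n/0.0592 = (+3.18 − (+3.218))·2/0.0592 = -1.2838.
So 1·log[Cu²⁺] = 1·log(0.00768) − log Q = -2.1146 − (-1.2838) = -0.8308; [Cu²⁺] = 10^(-0.8308) ≈ 0.15 M.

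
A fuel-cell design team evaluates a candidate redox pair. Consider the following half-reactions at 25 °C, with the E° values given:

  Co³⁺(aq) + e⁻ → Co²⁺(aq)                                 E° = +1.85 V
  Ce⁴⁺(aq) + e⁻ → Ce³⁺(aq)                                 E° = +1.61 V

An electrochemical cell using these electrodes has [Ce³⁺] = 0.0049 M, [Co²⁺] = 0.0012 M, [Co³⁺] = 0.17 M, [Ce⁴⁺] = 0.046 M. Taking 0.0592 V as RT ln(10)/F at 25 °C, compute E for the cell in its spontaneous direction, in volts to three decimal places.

+0.310 V

Co³⁺/Co²⁺ is the cathode (higher E°), Ce⁴⁺/Ce³⁺ the anode: E°cell = +1.85 − (+1.61) = +0.24 V, n = 1.
Overall: Co³⁺(aq) + Ce³⁺(aq) → Co²⁺(aq) + Ce⁴⁺(aq)
Q = [Co²⁺]·[Ce⁴⁺] / ([Co³⁺]·[Ce³⁺]); log Q = -1.179.
E = E° − (0.0592/n) log Q = +0.24 − (0.0592/1)(-1.179) = +0.310 V.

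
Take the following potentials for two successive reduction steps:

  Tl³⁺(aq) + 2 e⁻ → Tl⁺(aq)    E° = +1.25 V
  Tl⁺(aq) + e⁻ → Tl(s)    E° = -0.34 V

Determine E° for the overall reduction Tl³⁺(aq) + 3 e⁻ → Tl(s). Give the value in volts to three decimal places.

Adding the free-energy changes (−nFE°) of the two steps gives −n₃FE°₃ = −n₁FE°₁ − n₂FE°₂.
E°₃ = (2×+1.25 + 1×-0.34) / 3 = (+2.160) / 3 = +0.720 V.
E° values themselves are not directly additive — weighting by electron count is essential.

+0.720 V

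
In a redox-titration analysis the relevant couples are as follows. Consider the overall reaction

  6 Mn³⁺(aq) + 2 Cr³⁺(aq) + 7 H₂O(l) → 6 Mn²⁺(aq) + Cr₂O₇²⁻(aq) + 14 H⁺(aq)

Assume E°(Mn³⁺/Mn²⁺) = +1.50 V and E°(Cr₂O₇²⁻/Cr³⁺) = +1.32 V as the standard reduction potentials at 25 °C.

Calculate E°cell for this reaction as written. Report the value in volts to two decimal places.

+0.18 V

The Mn³⁺/Mn²⁺ couple has the higher reduction potential, so it is the cathode; Cr₂O₇²⁻/Cr³⁺ is oxidised at the anode.
E°cell = E°(cathode) − E°(anode) = (+1.50) − (+1.32) = +0.18 V.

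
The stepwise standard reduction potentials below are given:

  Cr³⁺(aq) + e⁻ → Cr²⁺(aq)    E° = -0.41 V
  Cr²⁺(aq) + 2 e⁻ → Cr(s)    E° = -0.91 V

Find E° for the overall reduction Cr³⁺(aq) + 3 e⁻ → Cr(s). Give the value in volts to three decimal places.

Adding the free-energy changes (−nFE°) of the two steps gives −n₃FE°₃ = −n₁FE°₁ − n₂FE°₂.
E°₃ = (1×-0.41 + 2×-0.91) / 3 = (-2.230) / 3 = -0.743 V.

-0.743 V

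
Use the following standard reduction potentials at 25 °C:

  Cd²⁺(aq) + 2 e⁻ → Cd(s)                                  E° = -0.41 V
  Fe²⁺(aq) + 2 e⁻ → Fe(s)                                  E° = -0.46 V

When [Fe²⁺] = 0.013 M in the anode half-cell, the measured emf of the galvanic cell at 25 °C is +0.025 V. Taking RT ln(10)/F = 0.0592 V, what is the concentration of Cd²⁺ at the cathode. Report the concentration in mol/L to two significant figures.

0.0019 M

Cd²⁺/Cd is the cathode, Fe²⁺/Fe the anode: E°cell = +0.05 V, n = 2.
Overall reaction: Cd²⁺(aq) + Fe(s) → Cd(s) + Fe²⁺(aq); Q = [Fe²⁺]^1/[Cd²⁺]^1.
From E = E° − (0.0592/n) log Q: log Q = (E° − E)·n/0.0592 = (+0.05 − (+0.025))·2/0.0592 = 0.8446.
So 1·log[Cd²⁺] = 1·log(0.013) − log Q = -1.8861 − (0.8446) = -2.7307; [Cd²⁺] = 10^(-2.7307) ≈ 0.0019 M.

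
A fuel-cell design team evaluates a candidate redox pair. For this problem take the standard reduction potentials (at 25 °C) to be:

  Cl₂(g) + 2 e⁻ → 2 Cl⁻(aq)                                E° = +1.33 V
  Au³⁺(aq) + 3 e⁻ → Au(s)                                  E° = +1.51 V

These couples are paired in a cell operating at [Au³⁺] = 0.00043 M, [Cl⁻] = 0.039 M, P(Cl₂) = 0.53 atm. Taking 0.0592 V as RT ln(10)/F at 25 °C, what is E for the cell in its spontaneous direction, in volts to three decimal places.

Au³⁺/Au is the cathode (higher E°), Cl₂/Cl⁻ the anode: E°cell = +1.51 − (+1.33) = +0.18 V, n = 6.
Overall: 2 Au³⁺(aq) + 6 Cl⁻(aq) → 2 Au(s) + 3 Cl₂(g)
Q = P(Cl₂)^3 / ([Au³⁺]^2·[Cl⁻]^6); log Q = 14.360.
E = E° − (0.0592/n) log Q = +0.18 − (0.0592/6)(14.360) = +0.038 V.

+0.038 V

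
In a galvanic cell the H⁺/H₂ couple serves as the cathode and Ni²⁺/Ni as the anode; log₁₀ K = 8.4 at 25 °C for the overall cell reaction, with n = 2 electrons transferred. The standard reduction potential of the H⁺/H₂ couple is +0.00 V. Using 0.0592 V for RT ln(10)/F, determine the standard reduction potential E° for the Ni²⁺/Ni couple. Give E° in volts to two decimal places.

-0.25 V

E°cell = (0.0592/n)·log K = (0.0592/2)(8.4) = +0.249 V.
Since H⁺/H₂ is the cathode and Ni²⁺/Ni the anode, E°cell = E°(H⁺/H₂) − E°(Ni²⁺/Ni).
So E°(Ni²⁺/Ni) = E°(H⁺/H₂) − E°cell = (+0.00) − (+0.249) = -0.25 V.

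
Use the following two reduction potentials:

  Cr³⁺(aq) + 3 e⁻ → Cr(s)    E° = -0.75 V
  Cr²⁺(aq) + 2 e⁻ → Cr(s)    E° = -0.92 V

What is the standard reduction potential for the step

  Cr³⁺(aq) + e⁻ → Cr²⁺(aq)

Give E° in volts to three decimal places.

-0.410 V

Sequential free energies add, so n₃E°₃ = n₁E°₁ + n₂E°₂.
With n₃ = 3, and the known step contributing 2×(-0.92) V, the unknown satisfies 1·E° = 3×(-0.75) − 2×(-0.92) = -0.410.
E° = -0.410 / 1 = -0.410 V.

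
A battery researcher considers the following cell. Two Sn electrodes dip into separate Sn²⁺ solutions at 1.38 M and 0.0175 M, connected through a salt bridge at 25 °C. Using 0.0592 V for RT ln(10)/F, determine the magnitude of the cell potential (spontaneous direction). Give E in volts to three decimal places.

For a concentration cell E°cell = 0. The 1.38 M side is the cathode (reduction is favoured where [Sn²⁺] is higher).
With n = 2, E = −(0.0592/2) log([Sn²⁺]ₐₙ/[Sn²⁺]꜀ₐₜ) = −(0.0592/2) log(0.0175/1.38) = −(0.0592/2)(-1.897) = +0.056 V.

+0.056 V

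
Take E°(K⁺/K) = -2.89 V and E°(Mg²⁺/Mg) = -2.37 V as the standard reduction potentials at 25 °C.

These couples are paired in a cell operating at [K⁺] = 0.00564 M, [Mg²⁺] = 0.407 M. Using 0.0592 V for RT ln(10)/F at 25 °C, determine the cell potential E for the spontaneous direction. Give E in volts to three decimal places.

+0.642 V

Mg²⁺/Mg is the cathode (higher E°), K⁺/K the anode: E°cell = -2.37 − (-2.89) = +0.52 V, n = 2.
Overall: Mg²⁺(aq) + 2 K(s) → Mg(s) + 2 K⁺(aq)
Q = [K⁺]^2 / ([Mg²⁺]); log Q = -4.107.
E = E° − (0.0592/n) log Q = +0.52 − (0.0592/2)(-4.107) = +0.642 V.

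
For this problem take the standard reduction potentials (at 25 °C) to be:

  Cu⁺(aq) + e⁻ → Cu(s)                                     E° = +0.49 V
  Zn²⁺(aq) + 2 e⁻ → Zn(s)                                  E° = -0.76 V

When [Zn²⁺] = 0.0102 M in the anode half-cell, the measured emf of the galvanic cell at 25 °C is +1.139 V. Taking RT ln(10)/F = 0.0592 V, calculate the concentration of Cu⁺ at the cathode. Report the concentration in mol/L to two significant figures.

0.0013 M

Cu⁺/Cu is the cathode, Zn²⁺/Zn the anode: E°cell = +1.25 V, n = 2.
Overall reaction: 2 Cu⁺(aq) + Zn(s) → 2 Cu(s) + Zn²⁺(aq); Q = [Zn²⁺]^1/[Cu⁺]^2.
From E = E° − (0.0592/n) log Q: log Q = (E° − E)·n/0.0592 = (+1.25 − (+1.139))·2/0.0592 = 3.7500.
So 2·log[Cu⁺] = 1·log(0.0102) − log Q = -1.9914 − (3.7500) = -5.7414; log[Cu⁺] = -5.7414 / 2 = -2.8707; [Cu⁺] = 10^(-2.8707) ≈ 0.0013 M.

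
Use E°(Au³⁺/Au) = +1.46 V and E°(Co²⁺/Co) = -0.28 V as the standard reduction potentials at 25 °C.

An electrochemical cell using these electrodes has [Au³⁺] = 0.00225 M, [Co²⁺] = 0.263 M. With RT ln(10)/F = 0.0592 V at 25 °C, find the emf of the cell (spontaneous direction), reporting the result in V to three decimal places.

Au³⁺/Au is the cathode (higher E°), Co²⁺/Co the anode: E°cell = +1.46 − (-0.28) = +1.74 V, n = 6.
Overall: 2 Au³⁺(aq) + 3 Co(s) → 2 Au(s) + 3 Co²⁺(aq)
Q = [Co²⁺]^3 / ([Au³⁺]^2); log Q = 3.556.
E = E° − (0.0592/n) log Q = +1.74 − (0.0592/6)(3.556) = +1.705 V.

+1.705 V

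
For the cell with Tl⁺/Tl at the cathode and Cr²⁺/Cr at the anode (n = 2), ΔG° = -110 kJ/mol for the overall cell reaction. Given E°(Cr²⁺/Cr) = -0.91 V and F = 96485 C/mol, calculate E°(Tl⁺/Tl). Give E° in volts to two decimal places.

E°cell = −ΔG°/(nF) = −(-110×10³)/((2)(96485)) = +0.570 V.
Since Tl⁺/Tl is the cathode and Cr²⁺/Cr the anode, E°cell = E°(Tl⁺/Tl) − E°(Cr²⁺/Cr).
So E°(Tl⁺/Tl) = E°cell + E°(Cr²⁺/Cr) = +0.570 + (-0.91) = -0.34 V.

-0.34 V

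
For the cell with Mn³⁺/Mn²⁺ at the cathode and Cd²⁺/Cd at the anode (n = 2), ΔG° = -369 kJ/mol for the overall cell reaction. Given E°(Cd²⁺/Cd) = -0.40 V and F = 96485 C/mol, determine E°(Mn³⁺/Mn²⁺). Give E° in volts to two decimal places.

+1.51 V

E°cell = −ΔG°/(nF) = −(-369×10³)/((2)(96485)) = +1.912 V.
Since Mn³⁺/Mn²⁺ is the cathode and Cd²⁺/Cd the anode, E°cell = E°(Mn³⁺/Mn²⁺) − E°(Cd²⁺/Cd).
So E°(Mn³⁺/Mn²⁺) = E°cell + E°(Cd²⁺/Cd) = +1.912 + (-0.40) = +1.51 V.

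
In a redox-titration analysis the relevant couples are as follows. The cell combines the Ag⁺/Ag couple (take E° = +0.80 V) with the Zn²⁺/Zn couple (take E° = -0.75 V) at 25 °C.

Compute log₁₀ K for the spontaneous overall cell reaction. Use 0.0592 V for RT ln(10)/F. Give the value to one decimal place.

Cathode: Ag⁺/Ag; anode: Zn²⁺/Zn. E°cell = +1.55 V, n = 2.
log K = nE°cell / 0.0592 = (2)(+1.55) / 0.0592 = 52.4.

52.4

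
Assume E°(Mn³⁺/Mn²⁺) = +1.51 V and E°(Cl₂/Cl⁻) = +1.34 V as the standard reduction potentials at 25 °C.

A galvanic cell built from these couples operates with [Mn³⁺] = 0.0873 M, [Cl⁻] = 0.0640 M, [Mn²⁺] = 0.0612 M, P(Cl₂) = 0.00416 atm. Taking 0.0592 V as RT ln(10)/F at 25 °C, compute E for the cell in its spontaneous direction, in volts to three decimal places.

+0.179 V

Mn³⁺/Mn²⁺ is the cathode (higher E°), Cl₂/Cl⁻ the anode: E°cell = +1.51 − (+1.34) = +0.17 V, n = 2.
Overall: 2 Mn³⁺(aq) + 2 Cl⁻(aq) → 2 Mn²⁺(aq) + Cl₂(g)
Q = [Mn²⁺]^2·P(Cl₂) / ([Mn³⁺]^2·[Cl⁻]^2); log Q = -0.302.
E = E° − (0.0592/n) log Q = +0.17 − (0.0592/2)(-0.302) = +0.179 V.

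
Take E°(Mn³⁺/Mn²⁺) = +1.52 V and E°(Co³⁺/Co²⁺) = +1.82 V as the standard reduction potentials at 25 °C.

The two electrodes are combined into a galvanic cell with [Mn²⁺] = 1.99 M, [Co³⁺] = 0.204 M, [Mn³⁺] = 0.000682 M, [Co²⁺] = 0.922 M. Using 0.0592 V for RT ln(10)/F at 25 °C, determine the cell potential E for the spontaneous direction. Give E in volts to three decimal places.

+0.466 V

Co³⁺/Co²⁺ is the cathode (higher E°), Mn³⁺/Mn²⁺ the anode: E°cell = +1.82 − (+1.52) = +0.30 V, n = 1.
Overall: Co³⁺(aq) + Mn²⁺(aq) → Co²⁺(aq) + Mn³⁺(aq)
Q = [Co²⁺]·[Mn³⁺] / ([Co³⁺]·[Mn²⁺]); log Q = -2.810.
E = E° − (0.0592/n) log Q = +0.30 − (0.0592/1)(-2.810) = +0.466 V.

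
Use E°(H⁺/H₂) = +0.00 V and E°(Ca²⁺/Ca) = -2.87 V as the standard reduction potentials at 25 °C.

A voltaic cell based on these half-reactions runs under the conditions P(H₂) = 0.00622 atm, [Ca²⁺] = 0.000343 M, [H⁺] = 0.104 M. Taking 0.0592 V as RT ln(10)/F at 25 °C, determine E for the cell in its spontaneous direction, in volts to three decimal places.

+2.980 V

H⁺/H₂ is the cathode (higher E°), Ca²⁺/Ca the anode: E°cell = +0.00 − (-2.87) = +2.87 V, n = 2.
Overall: 2 H⁺(aq) + Ca(s) → H₂(g) + Ca²⁺(aq)
Q = P(H₂)·[Ca²⁺] / ([H⁺]^2); log Q = -3.705.
E = E° − (0.0592/n) log Q = +2.87 − (0.0592/2)(-3.705) = +2.980 V.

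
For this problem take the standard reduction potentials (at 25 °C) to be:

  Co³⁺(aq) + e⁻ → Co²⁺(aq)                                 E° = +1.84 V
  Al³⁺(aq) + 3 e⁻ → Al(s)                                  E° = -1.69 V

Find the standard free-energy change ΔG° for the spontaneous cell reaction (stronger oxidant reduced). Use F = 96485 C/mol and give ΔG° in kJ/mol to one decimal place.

Co³⁺/Co²⁺ (E° = +1.84 V) is the cathode; Al³⁺/Al (E° = -1.69 V) is the anode, so E°cell = +3.53 V.
Balancing electrons gives n = 3 (lcm of 1 and 3).
ΔG° = −nFE° = −(3)(96485)(+3.53) = -1,021,776 J = -1021.8 kJ/mol.

-1021.8 kJ/mol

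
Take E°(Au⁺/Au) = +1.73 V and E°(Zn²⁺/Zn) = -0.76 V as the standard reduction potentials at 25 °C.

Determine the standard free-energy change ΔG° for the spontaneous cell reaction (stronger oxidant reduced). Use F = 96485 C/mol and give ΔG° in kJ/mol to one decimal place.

Au⁺/Au (E° = +1.73 V) is the cathode; Zn²⁺/Zn (E° = -0.76 V) is the anode, so E°cell = +2.49 V.
Balancing electrons gives n = 2 (lcm of 1 and 2).
ΔG° = −nFE° = −(2)(96485)(+2.49) = -480,495 J = -480.5 kJ/mol.

-480.5 kJ/mol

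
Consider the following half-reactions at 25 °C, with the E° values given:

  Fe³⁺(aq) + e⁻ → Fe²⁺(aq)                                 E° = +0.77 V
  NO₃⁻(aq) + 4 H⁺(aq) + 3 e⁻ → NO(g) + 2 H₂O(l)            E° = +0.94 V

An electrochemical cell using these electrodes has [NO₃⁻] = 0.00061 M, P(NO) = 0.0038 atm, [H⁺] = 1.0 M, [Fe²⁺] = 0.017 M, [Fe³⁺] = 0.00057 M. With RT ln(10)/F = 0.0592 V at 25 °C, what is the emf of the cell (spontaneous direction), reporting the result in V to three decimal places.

+0.242 V

NO₃⁻/NO is the cathode (higher E°), Fe³⁺/Fe²⁺ the anode: E°cell = +0.94 − (+0.77) = +0.17 V, n = 3.
Overall: NO₃⁻(aq) + 4 H⁺(aq) + 3 Fe²⁺(aq) → NO(g) + 2 H₂O(l) + 3 Fe³⁺(aq)
Q = P(NO)·[Fe³⁺]^3 / ([NO₃⁻]·[H⁺]^4·[Fe²⁺]^3); log Q = -3.629.
E = E° − (0.0592/n) log Q = +0.17 − (0.0592/3)(-3.629) = +0.242 V.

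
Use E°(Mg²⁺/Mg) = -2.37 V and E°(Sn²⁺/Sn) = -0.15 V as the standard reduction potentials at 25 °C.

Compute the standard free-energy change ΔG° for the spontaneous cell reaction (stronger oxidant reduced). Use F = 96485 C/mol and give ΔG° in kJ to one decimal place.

Sn²⁺/Sn (E° = -0.15 V) is the cathode; Mg²⁺/Mg (E° = -2.37 V) is the anode, so E°cell = +2.22 V.
Balancing electrons gives n = 2 (lcm of 2 and 2).
ΔG° = −nFE° = −(2)(96485)(+2.22) = -428,393 J = -428.4 kJ.

-428.4 kJ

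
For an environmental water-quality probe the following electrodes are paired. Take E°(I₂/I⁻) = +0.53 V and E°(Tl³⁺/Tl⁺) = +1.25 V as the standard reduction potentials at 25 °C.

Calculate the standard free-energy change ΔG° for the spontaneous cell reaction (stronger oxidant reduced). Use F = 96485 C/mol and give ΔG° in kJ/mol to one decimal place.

Tl³⁺/Tl⁺ (E° = +1.25 V) is the cathode; I₂/I⁻ (E° = +0.53 V) is the anode, so E°cell = +0.72 V.
Balancing electrons gives n = 2 (lcm of 2 and 2).
ΔG° = −nFE° = −(2)(96485)(+0.72) = -138,938 J = -138.9 kJ/mol.

-138.9 kJ/mol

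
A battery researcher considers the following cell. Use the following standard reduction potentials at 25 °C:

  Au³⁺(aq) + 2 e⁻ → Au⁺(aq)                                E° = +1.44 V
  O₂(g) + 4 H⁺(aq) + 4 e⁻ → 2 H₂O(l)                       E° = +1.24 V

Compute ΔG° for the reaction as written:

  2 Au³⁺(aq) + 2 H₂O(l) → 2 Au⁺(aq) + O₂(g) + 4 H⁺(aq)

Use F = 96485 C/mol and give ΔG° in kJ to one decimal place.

-77.2 kJ

As written, Au³⁺/Au⁺ is reduced (cathode) and O₂/H₂O is oxidised (anode), so E°cell = (+1.44) − (+1.24) = +0.20 V.
Balancing electrons gives n = 4.
ΔG° = −nFE° = −(4)(96485)(+0.20) = -77,188 J = -77.2 kJ.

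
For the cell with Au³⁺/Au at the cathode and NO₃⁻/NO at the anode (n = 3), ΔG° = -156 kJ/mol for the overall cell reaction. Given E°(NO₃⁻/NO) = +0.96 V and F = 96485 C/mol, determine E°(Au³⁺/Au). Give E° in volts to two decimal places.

+1.50 V

E°cell = −ΔG°/(nF) = −(-156×10³)/((3)(96485)) = +0.539 V.
Since Au³⁺/Au is the cathode and NO₃⁻/NO the anode, E°cell = E°(Au³⁺/Au) − E°(NO₃⁻/NO).
So E°(Au³⁺/Au) = E°cell + E°(NO₃⁻/NO) = +0.539 + (+0.96) = +1.50 V.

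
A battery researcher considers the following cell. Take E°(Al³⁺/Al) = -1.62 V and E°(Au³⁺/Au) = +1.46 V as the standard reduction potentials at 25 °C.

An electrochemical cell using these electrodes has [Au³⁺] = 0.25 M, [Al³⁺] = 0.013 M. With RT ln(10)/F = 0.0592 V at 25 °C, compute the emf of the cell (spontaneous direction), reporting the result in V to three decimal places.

+3.105 V

Au³⁺/Au is the cathode (higher E°), Al³⁺/Al the anode: E°cell = +1.46 − (-1.62) = +3.08 V, n = 3.
Overall: Au³⁺(aq) + Al(s) → Au(s) + Al³⁺(aq)
Q = [Al³⁺] / ([Au³⁺]); log Q = -1.284.
E = E° − (0.0592/n) log Q = +3.08 − (0.0592/3)(-1.284) = +3.105 V.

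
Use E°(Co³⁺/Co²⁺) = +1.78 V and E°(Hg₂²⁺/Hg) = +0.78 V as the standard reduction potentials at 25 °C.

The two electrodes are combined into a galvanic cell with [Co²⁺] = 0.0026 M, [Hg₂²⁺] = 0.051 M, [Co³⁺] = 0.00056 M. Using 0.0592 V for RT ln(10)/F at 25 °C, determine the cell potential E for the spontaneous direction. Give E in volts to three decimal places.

+0.999 V

Co³⁺/Co²⁺ is the cathode (higher E°), Hg₂²⁺/Hg the anode: E°cell = +1.78 − (+0.78) = +1.00 V, n = 2.
Overall: 2 Co³⁺(aq) + 2 Hg(l) → 2 Co²⁺(aq) + Hg₂²⁺(aq)
Q = [Co²⁺]^2·[Hg₂²⁺] / ([Co³⁺]^2); log Q = 0.041.
E = E° − (0.0592/n) log Q = +1.00 − (0.0592/2)(0.041) = +0.999 V.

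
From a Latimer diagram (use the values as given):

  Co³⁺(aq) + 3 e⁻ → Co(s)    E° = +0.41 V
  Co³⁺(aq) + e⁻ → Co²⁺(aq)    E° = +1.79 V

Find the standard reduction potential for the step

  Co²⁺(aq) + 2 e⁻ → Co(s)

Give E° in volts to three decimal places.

Sequential free energies add, so n₃E°₃ = n₁E°₁ + n₂E°₂.
With n₃ = 3, and the known step contributing 1×(+1.79) V, the unknown satisfies 2·E° = 3×(+0.41) − 1×(+1.79) = -0.560.
E° = -0.560 / 2 = -0.280 V.

-0.280 V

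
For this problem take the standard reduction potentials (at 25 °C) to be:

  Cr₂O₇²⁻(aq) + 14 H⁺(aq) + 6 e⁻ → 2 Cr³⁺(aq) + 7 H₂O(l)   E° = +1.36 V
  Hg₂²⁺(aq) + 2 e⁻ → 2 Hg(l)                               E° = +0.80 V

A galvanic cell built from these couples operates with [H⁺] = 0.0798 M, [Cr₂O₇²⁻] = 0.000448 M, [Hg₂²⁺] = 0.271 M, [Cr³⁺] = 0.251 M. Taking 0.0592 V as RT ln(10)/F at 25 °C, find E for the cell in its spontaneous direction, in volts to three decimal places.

+0.404 V

Cr₂O₇²⁻/Cr³⁺ is the cathode (higher E°), Hg₂²⁺/Hg the anode: E°cell = +1.36 − (+0.80) = +0.56 V, n = 6.
Overall: Cr₂O₇²⁻(aq) + 14 H⁺(aq) + 6 Hg(l) → 2 Cr³⁺(aq) + 7 H₂O(l) + 3 Hg₂²⁺(aq)
Q = [Cr³⁺]^2·[Hg₂²⁺]^3 / ([Cr₂O₇²⁻]·[H⁺]^14); log Q = 15.819.
E = E° − (0.0592/n) log Q = +0.56 − (0.0592/6)(15.819) = +0.404 V.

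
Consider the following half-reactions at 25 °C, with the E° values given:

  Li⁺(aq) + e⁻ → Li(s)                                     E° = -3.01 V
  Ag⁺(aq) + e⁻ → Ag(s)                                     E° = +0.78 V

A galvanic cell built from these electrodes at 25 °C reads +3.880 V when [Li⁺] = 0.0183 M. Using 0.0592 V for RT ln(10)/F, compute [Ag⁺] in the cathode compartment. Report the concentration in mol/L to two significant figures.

Ag⁺/Ag is the cathode, Li⁺/Li the anode: E°cell = +3.79 V, n = 1.
Overall reaction: Ag⁺(aq) + Li(s) → Ag(s) + Li⁺(aq); Q = [Li⁺]^1/[Ag⁺]^1.
From E = E° − (0.0592/n) log Q: log Q = (E° − E)·n/0.0592 = (+3.79 − (+3.880))·1/0.0592 = -1.5203.
So 1·log[Ag⁺] = 1·log(0.0183) − log Q = -1.7375 − (-1.5203) = -0.2172; [Ag⁺] = 10^(-0.2172) ≈ 0.61 M.

0.61 M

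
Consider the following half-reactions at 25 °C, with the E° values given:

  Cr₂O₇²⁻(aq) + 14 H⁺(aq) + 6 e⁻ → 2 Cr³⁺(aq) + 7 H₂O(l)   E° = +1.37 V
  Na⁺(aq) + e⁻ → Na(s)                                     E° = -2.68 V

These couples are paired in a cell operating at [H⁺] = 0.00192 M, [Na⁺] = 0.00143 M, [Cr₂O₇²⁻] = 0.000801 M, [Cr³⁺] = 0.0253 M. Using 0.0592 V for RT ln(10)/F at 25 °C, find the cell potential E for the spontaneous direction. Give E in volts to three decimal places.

Cr₂O₇²⁻/Cr³⁺ is the cathode (higher E°), Na⁺/Na the anode: E°cell = +1.37 − (-2.68) = +4.05 V, n = 6.
Overall: Cr₂O₇²⁻(aq) + 14 H⁺(aq) + 6 Na(s) → 2 Cr³⁺(aq) + 7 H₂O(l) + 6 Na⁺(aq)
Q = [Cr³⁺]^2·[Na⁺]^6 / ([Cr₂O₇²⁻]·[H⁺]^14); log Q = 20.868.
E = E° − (0.0592/n) log Q = +4.05 − (0.0592/6)(20.868) = +3.844 V.

+3.844 V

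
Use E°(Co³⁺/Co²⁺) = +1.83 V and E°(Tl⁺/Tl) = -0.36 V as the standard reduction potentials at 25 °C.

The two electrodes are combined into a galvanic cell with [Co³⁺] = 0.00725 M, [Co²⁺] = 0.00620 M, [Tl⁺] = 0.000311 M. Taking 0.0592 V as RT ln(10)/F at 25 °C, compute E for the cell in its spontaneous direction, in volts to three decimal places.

+2.402 V

Co³⁺/Co²⁺ is the cathode (higher E°), Tl⁺/Tl the anode: E°cell = +1.83 − (-0.36) = +2.19 V, n = 1.
Overall: Co³⁺(aq) + Tl(s) → Co²⁺(aq) + Tl⁺(aq)
Q = [Co²⁺]·[Tl⁺] / ([Co³⁺]); log Q = -3.575.
E = E° − (0.0592/n) log Q = +2.19 − (0.0592/1)(-3.575) = +2.402 V.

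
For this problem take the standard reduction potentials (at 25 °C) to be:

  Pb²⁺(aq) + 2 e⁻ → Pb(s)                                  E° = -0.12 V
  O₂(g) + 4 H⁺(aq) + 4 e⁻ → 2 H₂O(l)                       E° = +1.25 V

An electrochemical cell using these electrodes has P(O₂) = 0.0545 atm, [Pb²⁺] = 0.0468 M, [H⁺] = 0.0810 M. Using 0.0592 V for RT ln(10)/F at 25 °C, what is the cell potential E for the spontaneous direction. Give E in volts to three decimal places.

O₂/H₂O is the cathode (higher E°), Pb²⁺/Pb the anode: E°cell = +1.25 − (-0.12) = +1.37 V, n = 4.
Overall: O₂(g) + 4 H⁺(aq) + 2 Pb(s) → 2 H₂O(l) + 2 Pb²⁺(aq)
Q = [Pb²⁺]^2 / (P(O₂)·[H⁺]^4); log Q = 2.970.
E = E° − (0.0592/n) log Q = +1.37 − (0.0592/4)(2.970) = +1.326 V.

+1.326 V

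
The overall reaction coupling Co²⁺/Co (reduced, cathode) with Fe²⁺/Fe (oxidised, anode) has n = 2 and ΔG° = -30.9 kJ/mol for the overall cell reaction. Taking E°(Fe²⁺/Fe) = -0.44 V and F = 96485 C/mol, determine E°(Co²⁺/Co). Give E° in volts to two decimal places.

-0.28 V

E°cell = −ΔG°/(nF) = −(-30.9×10³)/((2)(96485)) = +0.160 V.
Since Co²⁺/Co is the cathode and Fe²⁺/Fe the anode, E°cell = E°(Co²⁺/Co) − E°(Fe²⁺/Fe).
So E°(Co²⁺/Co) = E°cell + E°(Fe²⁺/Fe) = +0.160 + (-0.44) = -0.28 V.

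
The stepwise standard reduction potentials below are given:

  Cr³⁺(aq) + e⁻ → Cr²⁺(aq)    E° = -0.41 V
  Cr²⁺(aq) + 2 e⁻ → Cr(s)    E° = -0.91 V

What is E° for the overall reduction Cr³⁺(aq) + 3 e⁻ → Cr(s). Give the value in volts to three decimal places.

Since ΔG° = −nFE° is additive over sequential reductions, n₃E°₃ = n₁E°₁ + n₂E°₂.
E°₃ = (1×-0.41 + 2×-0.91) / 3 = (-2.230) / 3 = -0.743 V.

-0.743 V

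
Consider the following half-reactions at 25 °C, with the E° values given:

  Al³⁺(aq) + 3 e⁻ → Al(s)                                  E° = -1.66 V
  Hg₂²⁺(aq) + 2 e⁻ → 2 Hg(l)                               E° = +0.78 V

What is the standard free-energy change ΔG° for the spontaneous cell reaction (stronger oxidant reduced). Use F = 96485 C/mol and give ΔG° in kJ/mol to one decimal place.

Hg₂²⁺/Hg (E° = +0.78 V) is the cathode; Al³⁺/Al (E° = -1.66 V) is the anode, so E°cell = +2.44 V.
Balancing electrons gives n = 6 (lcm of 2 and 3).
ΔG° = −nFE° = −(6)(96485)(+2.44) = -1,412,540 J = -1412.5 kJ/mol.

-1412.5 kJ/mol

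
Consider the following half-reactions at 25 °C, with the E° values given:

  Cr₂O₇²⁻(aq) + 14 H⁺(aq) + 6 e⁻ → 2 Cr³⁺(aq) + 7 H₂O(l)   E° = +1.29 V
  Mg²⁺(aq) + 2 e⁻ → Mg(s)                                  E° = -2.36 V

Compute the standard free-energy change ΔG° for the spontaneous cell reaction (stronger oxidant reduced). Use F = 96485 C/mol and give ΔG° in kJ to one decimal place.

-2113.0 kJ

Cr₂O₇²⁻/Cr³⁺ (E° = +1.29 V) is the cathode; Mg²⁺/Mg (E° = -2.36 V) is the anode, so E°cell = +3.65 V.
Balancing electrons gives n = 6 (lcm of 6 and 2).
ΔG° = −nFE° = −(6)(96485)(+3.65) = -2,113,022 J = -2113.0 kJ.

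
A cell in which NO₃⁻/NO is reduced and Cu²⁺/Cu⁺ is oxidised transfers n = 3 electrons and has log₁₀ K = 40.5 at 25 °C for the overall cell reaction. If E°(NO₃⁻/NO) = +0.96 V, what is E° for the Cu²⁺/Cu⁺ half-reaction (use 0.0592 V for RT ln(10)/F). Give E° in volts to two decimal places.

+0.16 V

E°cell = (0.0592/n)·log K = (0.0592/3)(40.5) = +0.799 V.
Since NO₃⁻/NO is the cathode and Cu²⁺/Cu⁺ the anode, E°cell = E°(NO₃⁻/NO) − E°(Cu²⁺/Cu⁺).
So E°(Cu²⁺/Cu⁺) = E°(NO₃⁻/NO) − E°cell = (+0.96) − (+0.799) = +0.16 V.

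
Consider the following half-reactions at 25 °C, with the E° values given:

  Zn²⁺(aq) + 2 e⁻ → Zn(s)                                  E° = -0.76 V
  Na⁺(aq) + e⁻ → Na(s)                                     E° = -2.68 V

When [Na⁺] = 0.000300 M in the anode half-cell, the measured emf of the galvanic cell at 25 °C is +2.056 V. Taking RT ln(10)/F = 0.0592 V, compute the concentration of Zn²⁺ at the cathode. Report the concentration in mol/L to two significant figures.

0.0035 M

Zn²⁺/Zn is the cathode, Na⁺/Na the anode: E°cell = +1.92 V, n = 2.
Overall reaction: Zn²⁺(aq) + 2 Na(s) → Zn(s) + 2 Na⁺(aq); Q = [Na⁺]^2/[Zn²⁺]^1.
From E = E° − (0.0592/n) log Q: log Q = (E° − E)·n/0.0592 = (+1.92 − (+2.056))·2/0.0592 = -4.5946.
So 1·log[Zn²⁺] = 2·log(0.0003) − log Q = -7.0458 − (-4.5946) = -2.4512; [Zn²⁺] = 10^(-2.4512) ≈ 0.0035 M.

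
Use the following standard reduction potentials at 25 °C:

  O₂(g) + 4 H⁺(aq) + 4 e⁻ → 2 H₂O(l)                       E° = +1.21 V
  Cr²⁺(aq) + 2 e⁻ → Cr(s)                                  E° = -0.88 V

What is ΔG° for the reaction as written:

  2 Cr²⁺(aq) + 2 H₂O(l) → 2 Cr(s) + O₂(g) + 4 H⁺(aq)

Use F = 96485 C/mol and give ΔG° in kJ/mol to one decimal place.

As written, Cr²⁺/Cr is reduced (cathode) and O₂/H₂O is oxidised (anode), so E°cell = (-0.88) − (+1.21) = -2.09 V.
Balancing electrons gives n = 4.
ΔG° = −nFE° = −(4)(96485)(-2.09) = 806,615 J = +806.6 kJ/mol.

+806.6 kJ/mol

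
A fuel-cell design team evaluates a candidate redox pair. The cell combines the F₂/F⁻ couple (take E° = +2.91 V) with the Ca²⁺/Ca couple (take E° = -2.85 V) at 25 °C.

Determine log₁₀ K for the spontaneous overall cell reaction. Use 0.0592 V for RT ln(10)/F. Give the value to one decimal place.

194.6

Cathode: F₂/F⁻; anode: Ca²⁺/Ca. E°cell = +5.76 V, n = 2.
log K = nE°cell / 0.0592 = (2)(+5.76) / 0.0592 = 194.6.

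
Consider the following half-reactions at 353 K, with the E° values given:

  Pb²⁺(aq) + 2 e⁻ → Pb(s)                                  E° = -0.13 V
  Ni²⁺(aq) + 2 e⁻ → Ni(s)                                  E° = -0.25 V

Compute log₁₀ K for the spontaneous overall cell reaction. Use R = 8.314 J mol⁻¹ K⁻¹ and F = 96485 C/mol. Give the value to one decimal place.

3.4

Cathode: Pb²⁺/Pb; anode: Ni²⁺/Ni. E°cell = (-0.13) − (-0.25) = +0.12 V, with n = 2.
ΔG° = −nFE° = −RT ln K, so ln K = nFE°/(RT) = (2)(96485)(+0.12) / ((8.314)(353)) = 7.890.
log₁₀ K = 7.890 / ln 10 = 3.4.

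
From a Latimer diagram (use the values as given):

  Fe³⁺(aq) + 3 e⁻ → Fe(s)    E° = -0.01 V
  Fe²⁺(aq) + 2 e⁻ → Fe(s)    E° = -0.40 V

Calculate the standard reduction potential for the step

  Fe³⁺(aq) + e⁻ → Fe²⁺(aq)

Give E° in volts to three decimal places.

Sequential free energies add, so n₃E°₃ = n₁E°₁ + n₂E°₂.
With n₃ = 3, and the known step contributing 2×(-0.40) V, the unknown satisfies 1·E° = 3×(-0.01) − 2×(-0.40) = +0.770.
E° = +0.770 / 1 = +0.770 V.

+0.770 V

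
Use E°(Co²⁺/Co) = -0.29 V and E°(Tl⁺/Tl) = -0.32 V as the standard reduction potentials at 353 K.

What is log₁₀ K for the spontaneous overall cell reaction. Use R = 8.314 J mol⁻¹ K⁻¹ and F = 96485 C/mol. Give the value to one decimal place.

0.9

Cathode: Co²⁺/Co; anode: Tl⁺/Tl. E°cell = (-0.29) − (-0.32) = +0.03 V, with n = 2.
ΔG° = −nFE° = −RT ln K, so ln K = nFE°/(RT) = (2)(96485)(+0.03) / ((8.314)(353)) = 1.973.
log₁₀ K = 1.973 / ln 10 = 0.9.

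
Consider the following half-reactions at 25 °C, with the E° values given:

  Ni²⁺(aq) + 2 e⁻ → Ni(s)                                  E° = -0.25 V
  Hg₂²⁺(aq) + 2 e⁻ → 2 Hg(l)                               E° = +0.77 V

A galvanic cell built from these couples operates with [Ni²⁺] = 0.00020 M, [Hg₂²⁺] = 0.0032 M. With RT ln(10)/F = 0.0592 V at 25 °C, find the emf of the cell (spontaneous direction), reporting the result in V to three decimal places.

+1.056 V

Hg₂²⁺/Hg is the cathode (higher E°), Ni²⁺/Ni the anode: E°cell = +0.77 − (-0.25) = +1.02 V, n = 2.
Overall: Hg₂²⁺(aq) + Ni(s) → 2 Hg(l) + Ni²⁺(aq)
Q = [Ni²⁺] / ([Hg₂²⁺]); log Q = -1.204.
E = E° − (0.0592/n) log Q = +1.02 − (0.0592/2)(-1.204) = +1.056 V.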